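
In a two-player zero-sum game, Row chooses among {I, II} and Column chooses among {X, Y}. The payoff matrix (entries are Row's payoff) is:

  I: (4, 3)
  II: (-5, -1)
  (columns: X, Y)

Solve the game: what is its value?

3

Row minima: I → 3, II → -5; maximin = 3.
Column maxima: X → 4, Y → 3; minimax = 3.
Since maximin = minimax = 3, there is a saddle point and the value is 3.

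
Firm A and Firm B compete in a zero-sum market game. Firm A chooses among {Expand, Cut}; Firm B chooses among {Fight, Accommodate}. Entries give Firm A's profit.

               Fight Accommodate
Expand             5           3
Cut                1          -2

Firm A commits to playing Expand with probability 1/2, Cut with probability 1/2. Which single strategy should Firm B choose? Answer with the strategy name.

Accommodate

If Firm B plays Fight, Firm A's expected payoff is (1/2)·5 + (1/2)·1 = 3.
If Firm B plays Accommodate, Firm A's expected payoff is (1/2)·3 + (1/2)·(-2) = 1/2.
Firm B minimizes Firm A's payoff; the smallest is 1/2, so the best response is Accommodate.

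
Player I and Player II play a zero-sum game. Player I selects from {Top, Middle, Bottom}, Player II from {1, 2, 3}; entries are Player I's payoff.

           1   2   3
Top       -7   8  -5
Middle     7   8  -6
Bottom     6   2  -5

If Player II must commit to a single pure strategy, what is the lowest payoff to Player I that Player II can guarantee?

-5

Column maxima: 1 → 7, 2 → 8, 3 → -5.
The smallest of these is -5.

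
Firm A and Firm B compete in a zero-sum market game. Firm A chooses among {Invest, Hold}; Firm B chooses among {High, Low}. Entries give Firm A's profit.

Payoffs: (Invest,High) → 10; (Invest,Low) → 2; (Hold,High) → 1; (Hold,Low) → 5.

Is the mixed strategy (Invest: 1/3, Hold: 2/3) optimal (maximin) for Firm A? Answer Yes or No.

Against High this mix gives (1/3)·10 + (2/3)·1 = 4.
Against Low this mix gives (1/3)·2 + (2/3)·5 = 4.
All of Firm B's active replies (High, Low) yield 4, and no column does worse for Firm A. The mix makes Firm B indifferent and guarantees 4, so it is optimal.

Yes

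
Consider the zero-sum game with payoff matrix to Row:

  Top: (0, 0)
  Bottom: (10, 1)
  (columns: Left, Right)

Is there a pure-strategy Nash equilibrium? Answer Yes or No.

Yes

Row minima: Top → 0, Bottom → 1; maximin = 1.
Column maxima: Left → 10, Right → 1; minimax = 1.
maximin = minimax = 1, so a saddle point exists.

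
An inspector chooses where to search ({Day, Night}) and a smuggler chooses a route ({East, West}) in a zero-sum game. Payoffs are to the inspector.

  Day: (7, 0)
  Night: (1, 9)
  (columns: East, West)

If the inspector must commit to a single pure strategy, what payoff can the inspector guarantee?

1

Row minima: Day → 0, Night → 1.
The best of these is 1.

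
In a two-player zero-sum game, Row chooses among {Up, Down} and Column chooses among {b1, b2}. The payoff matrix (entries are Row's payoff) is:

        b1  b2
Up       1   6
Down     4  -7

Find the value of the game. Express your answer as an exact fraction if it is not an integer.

31/16

Row minima: Up → 1, Down → -7; maximin = 1.
Column maxima: b1 → 4, b2 → 6; minimax = 4.
1 ≠ 4, so there is no saddle point; optimal play is mixed.
Let Row play Up with probability p. Expected payoff against b1: 1p + 4(1−p) = −3p + 4; against b2: 6p + (-7)(1−p) = 13p − 7.
Setting these equal: −3p + 4 = 13p − 7 ⇒ −16p = -11 ⇒ p = 11/16, and the value is (-3)·(11/16) + 4 = 31/16.
For Column: with q = P(b1), equating Up's and Down's payoffs gives −5q + 6 = 11q − 7 ⇒ q = 13/16.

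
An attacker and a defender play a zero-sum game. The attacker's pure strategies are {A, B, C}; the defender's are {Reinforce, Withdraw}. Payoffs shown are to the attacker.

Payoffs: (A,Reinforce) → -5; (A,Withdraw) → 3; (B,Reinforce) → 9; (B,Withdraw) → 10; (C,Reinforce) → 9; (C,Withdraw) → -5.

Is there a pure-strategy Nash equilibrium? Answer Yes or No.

Yes

Row minima: A → -5, B → 9, C → -5; maximin = 9.
Column maxima: Reinforce → 9, Withdraw → 10; minimax = 9.
maximin = minimax = 9, so a saddle point exists.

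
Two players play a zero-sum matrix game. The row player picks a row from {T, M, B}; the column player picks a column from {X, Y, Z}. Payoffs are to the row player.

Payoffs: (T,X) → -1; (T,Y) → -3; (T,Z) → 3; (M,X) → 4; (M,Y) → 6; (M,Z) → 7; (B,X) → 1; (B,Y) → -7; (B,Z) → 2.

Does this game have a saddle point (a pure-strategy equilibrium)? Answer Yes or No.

Row minima: T → -3, M → 4, B → -7; maximin = 4.
Column maxima: X → 4, Y → 6, Z → 7; minimax = 4.
maximin = minimax = 4, so a saddle point exists.

Yes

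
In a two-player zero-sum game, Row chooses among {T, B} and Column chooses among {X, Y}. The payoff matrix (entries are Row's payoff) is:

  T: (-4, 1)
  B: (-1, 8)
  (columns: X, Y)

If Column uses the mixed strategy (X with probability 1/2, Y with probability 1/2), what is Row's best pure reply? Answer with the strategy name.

B

Expected payoff of T: (1/2)·(-4) + (1/2)·1 = -3/2.
Expected payoff of B: (1/2)·(-1) + (1/2)·8 = 7/2.
The largest is 7/2, so Row's best response is B.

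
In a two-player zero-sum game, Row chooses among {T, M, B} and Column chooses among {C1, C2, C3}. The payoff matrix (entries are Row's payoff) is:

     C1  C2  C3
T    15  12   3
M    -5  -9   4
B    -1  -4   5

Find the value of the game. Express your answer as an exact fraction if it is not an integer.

4

Row minima: T → 3, M → -9, B → -4; maximin = 3.
Column maxima: C1 → 15, C2 → 12, C3 → 5; minimax = 5.
3 ≠ 5, so there is no saddle point; optimal play is mixed.
M is strictly dominated by B, so Row never plays it.
C1 is strictly dominated by C2 (it gives Row strictly more in every row), so Column never plays it.
On the remaining 2×2 (T, B vs C2, C3):
Let Row play T with probability p. Expected payoff against C2: 12p + (-4)(1−p) = 16p − 4; against C3: 3p + 5(1−p) = −2p + 5.
Setting these equal: 16p − 4 = −2p + 5 ⇒ 18p = 9 ⇒ p = 1/2, and the value is (16)·(1/2) − 4 = 4.
For Column: with q = P(C2), equating T's and B's payoffs gives 9q + 3 = −9q + 5 ⇒ q = 1/9.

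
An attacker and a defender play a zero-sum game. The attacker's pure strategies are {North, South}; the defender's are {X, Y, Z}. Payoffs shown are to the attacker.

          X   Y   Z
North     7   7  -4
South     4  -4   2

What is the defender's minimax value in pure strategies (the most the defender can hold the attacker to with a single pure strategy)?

2

Column maxima: X → 7, Y → 7, Z → 2.
The smallest of these is 2.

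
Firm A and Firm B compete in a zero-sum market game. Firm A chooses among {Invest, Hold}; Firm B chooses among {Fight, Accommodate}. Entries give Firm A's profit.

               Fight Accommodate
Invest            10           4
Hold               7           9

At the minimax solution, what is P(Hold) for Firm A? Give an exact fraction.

Row minima: Invest → 4, Hold → 7; maximin = 7.
Column maxima: Fight → 10, Accommodate → 9; minimax = 9.
7 ≠ 9, so there is no saddle point; optimal play is mixed.
Let Firm A play Invest with probability p. Expected payoff against Fight: 10p + 7(1−p) = 3p + 7; against Accommodate: 4p + 9(1−p) = −5p + 9.
Setting these equal: 3p + 7 = −5p + 9 ⇒ 8p = 2 ⇒ p = 1/4, and the value is (3)·(1/4) + 7 = 31/4.
For Firm B: with q = P(Fight), equating Invest's and Hold's payoffs gives 6q + 4 = −2q + 9 ⇒ q = 5/8.

3/4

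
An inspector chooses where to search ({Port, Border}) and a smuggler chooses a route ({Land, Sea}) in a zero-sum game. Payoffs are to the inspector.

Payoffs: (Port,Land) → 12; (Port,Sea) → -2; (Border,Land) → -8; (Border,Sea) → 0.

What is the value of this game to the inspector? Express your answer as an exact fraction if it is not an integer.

Row minima: Port → -2, Border → -8; maximin = -2.
Column maxima: Land → 12, Sea → 0; minimax = 0.
-2 ≠ 0, so there is no saddle point; optimal play is mixed.
Let the inspector play Port with probability p. Expected payoff against Land: 12p + (-8)(1−p) = 20p − 8; against Sea: (-2)p + 0(1−p) = −2p.
Setting these equal: 20p − 8 = −2p ⇒ 22p = 8 ⇒ p = 4/11, and the value is (20)·(4/11) − 8 = -8/11.
For the smuggler: with q = P(Land), equating Port's and Border's payoffs gives 14q − 2 = −8q ⇒ q = 1/11.

-8/11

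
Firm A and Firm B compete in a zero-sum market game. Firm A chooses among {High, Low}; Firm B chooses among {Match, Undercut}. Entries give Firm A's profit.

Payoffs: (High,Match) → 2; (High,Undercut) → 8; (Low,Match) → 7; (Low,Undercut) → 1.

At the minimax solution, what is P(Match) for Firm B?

7/12

Row minima: High → 2, Low → 1; maximin = 2.
Column maxima: Match → 7, Undercut → 8; minimax = 7.
2 ≠ 7, so there is no saddle point; optimal play is mixed.
Let Firm A play High with probability p. Expected payoff against Match: 2p + 7(1−p) = −5p + 7; against Undercut: 8p + 1(1−p) = 7p + 1.
Setting these equal: −5p + 7 = 7p + 1 ⇒ −12p = -6 ⇒ p = 1/2, and the value is (-5)·(1/2) + 7 = 9/2.
For Firm B: with q = P(Match), equating High's and Low's payoffs gives −6q + 8 = 6q + 1 ⇒ q = 7/12.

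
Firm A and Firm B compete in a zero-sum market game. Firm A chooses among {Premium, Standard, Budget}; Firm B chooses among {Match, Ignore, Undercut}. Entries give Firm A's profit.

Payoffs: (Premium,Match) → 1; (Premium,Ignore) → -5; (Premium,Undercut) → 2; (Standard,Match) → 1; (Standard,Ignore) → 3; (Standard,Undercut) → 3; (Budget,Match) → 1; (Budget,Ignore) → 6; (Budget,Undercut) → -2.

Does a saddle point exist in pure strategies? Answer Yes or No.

Row minima: Premium → -5, Standard → 1, Budget → -2; maximin = 1.
Column maxima: Match → 1, Ignore → 6, Undercut → 3; minimax = 1.
maximin = minimax = 1, so a saddle point exists.

Yes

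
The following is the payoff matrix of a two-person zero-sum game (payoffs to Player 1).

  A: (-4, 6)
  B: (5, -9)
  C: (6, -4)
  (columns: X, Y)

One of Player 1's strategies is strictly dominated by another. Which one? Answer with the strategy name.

C gives a strictly higher payoff than B against every column: 6 > 5, -4 > -9.
So B is strictly dominated and Player 1 never plays it.

B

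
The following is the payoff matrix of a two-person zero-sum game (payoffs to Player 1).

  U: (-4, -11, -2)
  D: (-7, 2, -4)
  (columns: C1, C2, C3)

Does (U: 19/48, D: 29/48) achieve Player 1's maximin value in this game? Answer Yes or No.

Against C1 this mix gives (19/48)·(-4) + (29/48)·(-7) = -93/16.
Against C2 this mix gives (19/48)·(-11) + (29/48)·2 = -151/48.
Against C3 this mix gives (19/48)·(-2) + (29/48)·(-4) = -77/24.
Player 2 will play C1, holding Player 1 to -93/16. Shifting weight toward the row that does better against C1 would raise this floor (the equalizing mix achieves -85/16 against both C1 and C2), so the proposed strategy is not optimal.

No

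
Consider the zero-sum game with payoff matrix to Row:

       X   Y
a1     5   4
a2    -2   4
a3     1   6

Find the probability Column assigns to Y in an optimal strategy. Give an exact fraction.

Row minima: a1 → 4, a2 → -2, a3 → 1; maximin = 4.
Column maxima: X → 5, Y → 6; minimax = 5.
4 ≠ 5, so there is no saddle point; optimal play is mixed.
a2 is strictly dominated by a3, so Row never plays it.
On the remaining 2×2 (a1, a3 vs X, Y):
Let Row play a1 with probability p. Expected payoff against X: 5p + 1(1−p) = 4p + 1; against Y: 4p + 6(1−p) = −2p + 6.
Setting these equal: 4p + 1 = −2p + 6 ⇒ 6p = 5 ⇒ p = 5/6, and the value is (4)·(5/6) + 1 = 13/3.
For Column: with q = P(X), equating a1's and a3's payoffs gives q + 4 = −5q + 6 ⇒ q = 1/3.

2/3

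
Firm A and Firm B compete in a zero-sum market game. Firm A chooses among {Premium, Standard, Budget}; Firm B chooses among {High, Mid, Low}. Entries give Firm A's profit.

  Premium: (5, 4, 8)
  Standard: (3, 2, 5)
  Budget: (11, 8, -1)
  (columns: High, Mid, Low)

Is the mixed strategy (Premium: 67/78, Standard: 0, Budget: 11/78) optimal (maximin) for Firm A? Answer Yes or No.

Against High this mix gives (67/78)·5 + (11/78)·11 = 76/13.
Against Mid this mix gives (67/78)·4 + (11/78)·8 = 178/39.
Against Low this mix gives (67/78)·8 + (11/78)·(-1) = 175/26.
Firm B will play Mid, holding Firm A to 178/39. Shifting weight toward the row that does better against Mid would raise this floor (the equalizing mix achieves 68/13 against both Mid and Low), so the proposed strategy is not optimal.

No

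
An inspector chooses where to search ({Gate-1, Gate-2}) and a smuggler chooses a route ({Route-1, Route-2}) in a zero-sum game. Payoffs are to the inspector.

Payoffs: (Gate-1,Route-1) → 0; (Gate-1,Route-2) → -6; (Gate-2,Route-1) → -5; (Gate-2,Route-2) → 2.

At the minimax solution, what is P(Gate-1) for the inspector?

7/13

Row minima: Gate-1 → -6, Gate-2 → -5; maximin = -5.
Column maxima: Route-1 → 0, Route-2 → 2; minimax = 0.
-5 ≠ 0, so there is no saddle point; optimal play is mixed.
Let the inspector play Gate-1 with probability p. Expected payoff against Route-1: 0p + (-5)(1−p) = 5p − 5; against Route-2: (-6)p + 2(1−p) = −8p + 2.
Setting these equal: 5p − 5 = −8p + 2 ⇒ 13p = 7 ⇒ p = 7/13, and the value is (5)·(7/13) − 5 = -30/13.
For the smuggler: with q = P(Route-1), equating Gate-1's and Gate-2's payoffs gives 6q − 6 = −7q + 2 ⇒ q = 8/13.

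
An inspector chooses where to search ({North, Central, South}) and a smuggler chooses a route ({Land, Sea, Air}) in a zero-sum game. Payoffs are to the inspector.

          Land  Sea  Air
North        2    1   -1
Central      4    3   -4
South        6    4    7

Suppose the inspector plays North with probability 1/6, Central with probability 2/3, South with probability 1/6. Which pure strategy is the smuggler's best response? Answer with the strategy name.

If the smuggler plays Land, the inspector's expected payoff is (1/6)·2 + (2/3)·4 + (1/6)·6 = 4.
If the smuggler plays Sea, the inspector's expected payoff is (1/6)·1 + (2/3)·3 + (1/6)·4 = 17/6.
If the smuggler plays Air, the inspector's expected payoff is (1/6)·(-1) + (2/3)·(-4) + (1/6)·7 = -5/3.
The smuggler minimizes the inspector's payoff; the smallest is -5/3, so the best response is Air.

Air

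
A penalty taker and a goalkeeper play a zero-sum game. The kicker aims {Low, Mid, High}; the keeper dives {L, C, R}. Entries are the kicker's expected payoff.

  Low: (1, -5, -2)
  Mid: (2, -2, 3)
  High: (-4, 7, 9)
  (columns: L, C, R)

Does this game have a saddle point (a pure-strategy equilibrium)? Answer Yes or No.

No

Row minima: Low → -5, Mid → -2, High → -4; maximin = -2.
Column maxima: L → 2, C → 7, R → 9; minimax = 2.
-2 ≠ 2, so no pure-strategy equilibrium exists.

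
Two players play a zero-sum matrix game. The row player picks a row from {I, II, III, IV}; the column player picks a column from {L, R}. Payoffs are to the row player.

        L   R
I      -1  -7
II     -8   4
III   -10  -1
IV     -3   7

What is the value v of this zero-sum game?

Row minima: I → -7, II → -8, III → -10, IV → -3; maximin = -3.
Column maxima: L → -1, R → 7; minimax = -1.
-3 ≠ -1, so there is no saddle point; optimal play is mixed.
II is strictly dominated by IV, so the row player never plays it.
III is strictly dominated by IV, so the row player never plays it.
On the remaining 2×2 (I, IV vs L, R):
Let the row player play I with probability p. Expected payoff against L: (-1)p + (-3)(1−p) = 2p − 3; against R: (-7)p + 7(1−p) = −14p + 7.
Setting these equal: 2p − 3 = −14p + 7 ⇒ 16p = 10 ⇒ p = 5/8, and the value is (2)·(5/8) − 3 = -7/4.
For the column player: with q = P(L), equating I's and IV's payoffs gives 6q − 7 = −10q + 7 ⇒ q = 7/8.

-7/4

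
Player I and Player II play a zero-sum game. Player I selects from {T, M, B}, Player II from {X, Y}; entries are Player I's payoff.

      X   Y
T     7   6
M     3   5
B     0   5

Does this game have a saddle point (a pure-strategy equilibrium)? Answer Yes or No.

Yes

Row minima: T → 6, M → 3, B → 0; maximin = 6.
Column maxima: X → 7, Y → 6; minimax = 6.
maximin = minimax = 6, so a saddle point exists.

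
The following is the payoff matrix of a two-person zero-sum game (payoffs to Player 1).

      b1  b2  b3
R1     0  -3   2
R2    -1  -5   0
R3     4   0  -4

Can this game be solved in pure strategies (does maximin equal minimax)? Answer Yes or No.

No

Row minima: R1 → -3, R2 → -5, R3 → -4; maximin = -3.
Column maxima: b1 → 4, b2 → 0, b3 → 2; minimax = 0.
-3 ≠ 0, so no pure-strategy equilibrium exists.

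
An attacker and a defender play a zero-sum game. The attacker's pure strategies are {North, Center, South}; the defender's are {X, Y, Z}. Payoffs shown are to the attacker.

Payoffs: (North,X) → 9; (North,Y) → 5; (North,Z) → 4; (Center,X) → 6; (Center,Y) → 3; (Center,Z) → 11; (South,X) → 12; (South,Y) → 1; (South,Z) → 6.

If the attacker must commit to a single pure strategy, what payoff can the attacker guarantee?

4

Row minima: North → 4, Center → 3, South → 1.
The best of these is 4.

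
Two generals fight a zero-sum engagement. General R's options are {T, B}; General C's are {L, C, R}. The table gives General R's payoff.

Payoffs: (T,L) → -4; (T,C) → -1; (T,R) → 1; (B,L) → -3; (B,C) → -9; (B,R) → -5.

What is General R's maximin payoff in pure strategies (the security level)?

Row minima: T → -4, B → -9.
The best of these is -4.

-4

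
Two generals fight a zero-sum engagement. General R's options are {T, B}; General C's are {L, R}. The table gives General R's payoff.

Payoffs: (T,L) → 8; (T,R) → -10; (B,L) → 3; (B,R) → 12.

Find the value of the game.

14/3

Row minima: T → -10, B → 3; maximin = 3.
Column maxima: L → 8, R → 12; minimax = 8.
3 ≠ 8, so there is no saddle point; optimal play is mixed.
Let General R play T with probability p. Expected payoff against L: 8p + 3(1−p) = 5p + 3; against R: (-10)p + 12(1−p) = −22p + 12.
Setting these equal: 5p + 3 = −22p + 12 ⇒ 27p = 9 ⇒ p = 1/3, and the value is (5)·(1/3) + 3 = 14/3.
For General C: with q = P(L), equating T's and B's payoffs gives 18q − 10 = −9q + 12 ⇒ q = 22/27.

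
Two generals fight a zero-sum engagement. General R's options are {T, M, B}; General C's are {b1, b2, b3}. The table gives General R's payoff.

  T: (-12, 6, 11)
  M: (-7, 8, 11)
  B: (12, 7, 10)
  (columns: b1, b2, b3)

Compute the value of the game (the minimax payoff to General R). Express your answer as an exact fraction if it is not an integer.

29/4

Row minima: T → -12, M → -7, B → 7; maximin = 7.
Column maxima: b1 → 12, b2 → 8, b3 → 11; minimax = 8.
7 ≠ 8, so there is no saddle point; optimal play is mixed.
b3 is strictly dominated by b2 (it gives General R strictly more in every row), so General C never plays it.
With b3 eliminated, T is strictly dominated by M (M gives General R strictly more in every remaining column), so General R never plays it.
On the remaining 2×2 (M, B vs b1, b2):
Let General R play M with probability p. Expected payoff against b1: (-7)p + 12(1−p) = −19p + 12; against b2: 8p + 7(1−p) = p + 7.
Setting these equal: −19p + 12 = p + 7 ⇒ −20p = -5 ⇒ p = 1/4, and the value is (-19)·(1/4) + 12 = 29/4.
For General C: with q = P(b1), equating M's and B's payoffs gives −15q + 8 = 5q + 7 ⇒ q = 1/20.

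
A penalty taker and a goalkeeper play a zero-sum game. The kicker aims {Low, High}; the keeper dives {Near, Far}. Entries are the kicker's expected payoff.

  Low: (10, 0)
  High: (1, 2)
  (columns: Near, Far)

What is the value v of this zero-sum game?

20/11

Row minima: Low → 0, High → 1; maximin = 1.
Column maxima: Near → 10, Far → 2; minimax = 2.
1 ≠ 2, so there is no saddle point; optimal play is mixed.
Let the kicker play Low with probability p. Expected payoff against Near: 10p + 1(1−p) = 9p + 1; against Far: 0p + 2(1−p) = −2p + 2.
Setting these equal: 9p + 1 = −2p + 2 ⇒ 11p = 1 ⇒ p = 1/11, and the value is (9)·(1/11) + 1 = 20/11.
For the keeper: with q = P(Near), equating Low's and High's payoffs gives 10q = −q + 2 ⇒ q = 2/11.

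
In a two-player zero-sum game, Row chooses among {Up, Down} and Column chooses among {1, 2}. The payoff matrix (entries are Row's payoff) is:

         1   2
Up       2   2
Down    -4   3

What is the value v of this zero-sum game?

Row minima: Up → 2, Down → -4; maximin = 2.
Column maxima: 1 → 2, 2 → 3; minimax = 2.
Since maximin = minimax = 2, there is a saddle point and the value is 2.

2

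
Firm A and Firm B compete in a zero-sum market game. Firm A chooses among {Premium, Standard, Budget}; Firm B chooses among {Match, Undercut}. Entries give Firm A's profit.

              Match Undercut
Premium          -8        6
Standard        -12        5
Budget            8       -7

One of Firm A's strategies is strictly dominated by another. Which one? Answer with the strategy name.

Premium gives a strictly higher payoff than Standard against every column: -8 > -12, 6 > 5.
So Standard is strictly dominated and Firm A never plays it.

Standard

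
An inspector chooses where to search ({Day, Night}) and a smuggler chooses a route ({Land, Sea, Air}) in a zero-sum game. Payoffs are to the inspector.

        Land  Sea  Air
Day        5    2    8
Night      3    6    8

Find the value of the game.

4

Row minima: Day → 2, Night → 3; maximin = 3.
Column maxima: Land → 5, Sea → 6, Air → 8; minimax = 5.
3 ≠ 5, so there is no saddle point; optimal play is mixed.
Air is strictly dominated by Land (it gives the inspector strictly more in every row), so the smuggler never plays it.
On the remaining 2×2 (Day, Night vs Land, Sea):
Let the inspector play Day with probability p. Expected payoff against Land: 5p + 3(1−p) = 2p + 3; against Sea: 2p + 6(1−p) = −4p + 6.
Setting these equal: 2p + 3 = −4p + 6 ⇒ 6p = 3 ⇒ p = 1/2, and the value is (2)·(1/2) + 3 = 4.
For the smuggler: with q = P(Land), equating Day's and Night's payoffs gives 3q + 2 = −3q + 6 ⇒ q = 2/3.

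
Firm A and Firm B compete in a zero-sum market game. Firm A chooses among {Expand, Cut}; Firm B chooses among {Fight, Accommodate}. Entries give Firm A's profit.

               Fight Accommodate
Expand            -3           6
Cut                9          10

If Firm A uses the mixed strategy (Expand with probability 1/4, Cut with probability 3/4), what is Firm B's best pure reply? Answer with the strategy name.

If Firm B plays Fight, Firm A's expected payoff is (1/4)·(-3) + (3/4)·9 = 6.
If Firm B plays Accommodate, Firm A's expected payoff is (1/4)·6 + (3/4)·10 = 9.
Firm B minimizes Firm A's payoff; the smallest is 6, so the best response is Fight.

Fight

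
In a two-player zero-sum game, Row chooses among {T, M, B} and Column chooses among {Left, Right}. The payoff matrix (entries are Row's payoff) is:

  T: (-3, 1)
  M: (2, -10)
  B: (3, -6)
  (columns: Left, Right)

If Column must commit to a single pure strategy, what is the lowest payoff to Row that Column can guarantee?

1

Column maxima: Left → 3, Right → 1.
The smallest of these is 1.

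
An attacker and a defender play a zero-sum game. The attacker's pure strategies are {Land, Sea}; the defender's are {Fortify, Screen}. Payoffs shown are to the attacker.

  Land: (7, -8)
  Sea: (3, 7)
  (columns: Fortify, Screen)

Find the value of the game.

73/19

Row minima: Land → -8, Sea → 3; maximin = 3.
Column maxima: Fortify → 7, Screen → 7; minimax = 7.
3 ≠ 7, so there is no saddle point; optimal play is mixed.
Let the attacker play Land with probability p. Expected payoff against Fortify: 7p + 3(1−p) = 4p + 3; against Screen: (-8)p + 7(1−p) = −15p + 7.
Setting these equal: 4p + 3 = −15p + 7 ⇒ 19p = 4 ⇒ p = 4/19, and the value is (4)·(4/19) + 3 = 73/19.
For the defender: with q = P(Fortify), equating Land's and Sea's payoffs gives 15q − 8 = −4q + 7 ⇒ q = 15/19.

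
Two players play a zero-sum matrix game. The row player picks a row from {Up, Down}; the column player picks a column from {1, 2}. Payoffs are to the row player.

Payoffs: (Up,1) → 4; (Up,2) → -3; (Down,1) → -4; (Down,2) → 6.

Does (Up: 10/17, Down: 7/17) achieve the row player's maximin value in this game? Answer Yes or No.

Yes

Against 1 this mix gives (10/17)·4 + (7/17)·(-4) = 12/17.
Against 2 this mix gives (10/17)·(-3) + (7/17)·6 = 12/17.
All of the column player's active replies (1, 2) yield 12/17, and no column does worse for the row player. The mix makes the column player indifferent and guarantees 12/17, so it is optimal.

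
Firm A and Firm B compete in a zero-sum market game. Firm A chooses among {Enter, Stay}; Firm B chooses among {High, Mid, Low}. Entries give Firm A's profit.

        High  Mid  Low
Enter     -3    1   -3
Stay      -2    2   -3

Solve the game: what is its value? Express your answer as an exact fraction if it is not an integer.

Row minima: Enter → -3, Stay → -3; maximin = -3.
Column maxima: High → -2, Mid → 2, Low → -3; minimax = -3.
Since maximin = minimax = -3, there is a saddle point and the value is -3.

-3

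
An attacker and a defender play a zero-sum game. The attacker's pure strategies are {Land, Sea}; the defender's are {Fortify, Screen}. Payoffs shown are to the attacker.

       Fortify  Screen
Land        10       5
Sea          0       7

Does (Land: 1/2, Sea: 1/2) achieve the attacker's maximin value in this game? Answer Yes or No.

No

Against Fortify this mix gives (1/2)·10 + (1/2)·0 = 5.
Against Screen this mix gives (1/2)·5 + (1/2)·7 = 6.
The defender will play Fortify, holding the attacker to 5. Shifting weight toward the row that does better against Fortify would raise this floor (the equalizing mix achieves 35/6 against both Fortify and Screen), so the proposed strategy is not optimal.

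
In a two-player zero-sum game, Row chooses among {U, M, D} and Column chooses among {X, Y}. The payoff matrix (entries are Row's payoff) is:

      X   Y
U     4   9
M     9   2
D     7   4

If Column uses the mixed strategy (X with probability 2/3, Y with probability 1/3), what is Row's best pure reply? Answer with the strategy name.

M

Expected payoff of U: (2/3)·4 + (1/3)·9 = 17/3.
Expected payoff of M: (2/3)·9 + (1/3)·2 = 20/3.
Expected payoff of D: (2/3)·7 + (1/3)·4 = 6.
The largest is 20/3, so Row's best response is M.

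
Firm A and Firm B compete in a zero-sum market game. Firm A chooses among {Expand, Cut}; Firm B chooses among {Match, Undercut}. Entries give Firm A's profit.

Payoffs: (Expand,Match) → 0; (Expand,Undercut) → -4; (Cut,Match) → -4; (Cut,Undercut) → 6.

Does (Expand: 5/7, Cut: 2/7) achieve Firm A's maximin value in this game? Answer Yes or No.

Against Match this mix gives (5/7)·0 + (2/7)·(-4) = -8/7.
Against Undercut this mix gives (5/7)·(-4) + (2/7)·6 = -8/7.
All of Firm B's active replies (Match, Undercut) yield -8/7, and no column does worse for Firm A. The mix makes Firm B indifferent and guarantees -8/7, so it is optimal.

Yes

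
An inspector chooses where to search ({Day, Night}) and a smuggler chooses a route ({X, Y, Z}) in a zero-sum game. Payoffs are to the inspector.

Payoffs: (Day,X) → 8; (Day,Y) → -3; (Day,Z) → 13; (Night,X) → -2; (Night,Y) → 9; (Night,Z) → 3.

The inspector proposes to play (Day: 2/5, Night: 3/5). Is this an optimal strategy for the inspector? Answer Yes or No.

Against X this mix gives (2/5)·8 + (3/5)·(-2) = 2.
Against Y this mix gives (2/5)·(-3) + (3/5)·9 = 21/5.
Against Z this mix gives (2/5)·13 + (3/5)·3 = 7.
The smuggler will play X, holding the inspector to 2. Shifting weight toward the row that does better against X would raise this floor (the equalizing mix achieves 3 against both X and Y), so the proposed strategy is not optimal.

No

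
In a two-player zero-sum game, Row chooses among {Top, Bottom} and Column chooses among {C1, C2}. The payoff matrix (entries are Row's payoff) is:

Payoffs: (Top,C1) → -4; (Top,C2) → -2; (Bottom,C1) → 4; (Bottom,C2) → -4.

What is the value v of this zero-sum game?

Row minima: Top → -4, Bottom → -4; maximin = -4.
Column maxima: C1 → 4, C2 → -2; minimax = -2.
-4 ≠ -2, so there is no saddle point; optimal play is mixed.
Let Row play Top with probability p. Expected payoff against C1: (-4)p + 4(1−p) = −8p + 4; against C2: (-2)p + (-4)(1−p) = 2p − 4.
Setting these equal: −8p + 4 = 2p − 4 ⇒ −10p = -8 ⇒ p = 4/5, and the value is (-8)·(4/5) + 4 = -12/5.
For Column: with q = P(C1), equating Top's and Bottom's payoffs gives −2q − 2 = 8q − 4 ⇒ q = 1/5.

-12/5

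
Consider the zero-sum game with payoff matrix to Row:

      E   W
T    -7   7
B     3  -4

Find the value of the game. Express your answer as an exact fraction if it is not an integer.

-1/3

Row minima: T → -7, B → -4; maximin = -4.
Column maxima: E → 3, W → 7; minimax = 3.
-4 ≠ 3, so there is no saddle point; optimal play is mixed.
Let Row play T with probability p. Expected payoff against E: (-7)p + 3(1−p) = −10p + 3; against W: 7p + (-4)(1−p) = 11p − 4.
Setting these equal: −10p + 3 = 11p − 4 ⇒ −21p = -7 ⇒ p = 1/3, and the value is (-10)·(1/3) + 3 = -1/3.
For Column: with q = P(E), equating T's and B's payoffs gives −14q + 7 = 7q − 4 ⇒ q = 11/21.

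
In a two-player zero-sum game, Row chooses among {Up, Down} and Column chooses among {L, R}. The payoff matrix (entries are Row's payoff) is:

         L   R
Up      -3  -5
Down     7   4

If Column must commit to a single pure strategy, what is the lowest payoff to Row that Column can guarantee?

Column maxima: L → 7, R → 4.
The smallest of these is 4.

4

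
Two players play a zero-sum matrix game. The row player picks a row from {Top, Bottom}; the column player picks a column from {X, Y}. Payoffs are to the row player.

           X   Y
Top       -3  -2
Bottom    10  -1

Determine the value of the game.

Row minima: Top → -3, Bottom → -1; maximin = -1.
Column maxima: X → 10, Y → -1; minimax = -1.
Since maximin = minimax = -1, there is a saddle point and the value is -1.

-1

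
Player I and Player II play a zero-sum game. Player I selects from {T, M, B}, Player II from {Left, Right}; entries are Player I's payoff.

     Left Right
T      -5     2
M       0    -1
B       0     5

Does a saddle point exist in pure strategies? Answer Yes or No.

Row minima: T → -5, M → -1, B → 0; maximin = 0.
Column maxima: Left → 0, Right → 5; minimax = 0.
maximin = minimax = 0, so a saddle point exists.

Yes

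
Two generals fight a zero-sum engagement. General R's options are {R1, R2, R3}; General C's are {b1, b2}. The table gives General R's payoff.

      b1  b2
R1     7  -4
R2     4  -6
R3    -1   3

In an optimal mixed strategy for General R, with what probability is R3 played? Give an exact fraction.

11/15

Row minima: R1 → -4, R2 → -6, R3 → -1; maximin = -1.
Column maxima: b1 → 7, b2 → 3; minimax = 3.
-1 ≠ 3, so there is no saddle point; optimal play is mixed.
R2 is strictly dominated by R1, so General R never plays it.
On the remaining 2×2 (R1, R3 vs b1, b2):
Let General R play R1 with probability p. Expected payoff against b1: 7p + (-1)(1−p) = 8p − 1; against b2: (-4)p + 3(1−p) = −7p + 3.
Setting these equal: 8p − 1 = −7p + 3 ⇒ 15p = 4 ⇒ p = 4/15, and the value is (8)·(4/15) − 1 = 17/15.
For General C: with q = P(b1), equating R1's and R3's payoffs gives 11q − 4 = −4q + 3 ⇒ q = 7/15.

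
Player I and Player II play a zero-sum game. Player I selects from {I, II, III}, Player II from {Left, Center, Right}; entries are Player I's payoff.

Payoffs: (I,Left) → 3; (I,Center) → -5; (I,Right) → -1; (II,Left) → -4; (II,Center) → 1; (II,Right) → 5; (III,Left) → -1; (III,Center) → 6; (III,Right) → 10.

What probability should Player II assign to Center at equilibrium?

Row minima: I → -5, II → -4, III → -1; maximin = -1.
Column maxima: Left → 3, Center → 6, Right → 10; minimax = 3.
-1 ≠ 3, so there is no saddle point; optimal play is mixed.
II is strictly dominated by III, so Player I never plays it.
Right is strictly dominated by Center (it gives Player I strictly more in every row), so Player II never plays it.
On the remaining 2×2 (I, III vs Left, Center):
Let Player I play I with probability p. Expected payoff against Left: 3p + (-1)(1−p) = 4p − 1; against Center: (-5)p + 6(1−p) = −11p + 6.
Setting these equal: 4p − 1 = −11p + 6 ⇒ 15p = 7 ⇒ p = 7/15, and the value is (4)·(7/15) − 1 = 13/15.
For Player II: with q = P(Left), equating I's and III's payoffs gives 8q − 5 = −7q + 6 ⇒ q = 11/15.

4/15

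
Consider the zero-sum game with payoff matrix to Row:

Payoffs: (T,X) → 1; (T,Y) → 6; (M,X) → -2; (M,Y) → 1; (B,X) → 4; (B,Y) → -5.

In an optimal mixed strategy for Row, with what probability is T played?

Row minima: T → 1, M → -2, B → -5; maximin = 1.
Column maxima: X → 4, Y → 6; minimax = 4.
1 ≠ 4, so there is no saddle point; optimal play is mixed.
M is strictly dominated by T, so Row never plays it.
On the remaining 2×2 (T, B vs X, Y):
Let Row play T with probability p. Expected payoff against X: 1p + 4(1−p) = −3p + 4; against Y: 6p + (-5)(1−p) = 11p − 5.
Setting these equal: −3p + 4 = 11p − 5 ⇒ −14p = -9 ⇒ p = 9/14, and the value is (-3)·(9/14) + 4 = 29/14.
For Column: with q = P(X), equating T's and B's payoffs gives −5q + 6 = 9q − 5 ⇒ q = 11/14.

9/14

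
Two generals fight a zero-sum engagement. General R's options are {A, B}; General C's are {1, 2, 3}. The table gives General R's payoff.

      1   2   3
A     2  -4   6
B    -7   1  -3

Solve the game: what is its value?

Row minima: A → -4, B → -7; maximin = -4.
Column maxima: 1 → 2, 2 → 1, 3 → 6; minimax = 1.
-4 ≠ 1, so there is no saddle point; optimal play is mixed.
3 is strictly dominated by 1 (it gives General R strictly more in every row), so General C never plays it.
On the remaining 2×2 (A, B vs 1, 2):
Let General R play A with probability p. Expected payoff against 1: 2p + (-7)(1−p) = 9p − 7; against 2: (-4)p + 1(1−p) = −5p + 1.
Setting these equal: 9p − 7 = −5p + 1 ⇒ 14p = 8 ⇒ p = 4/7, and the value is (9)·(4/7) − 7 = -13/7.
For General C: with q = P(1), equating A's and B's payoffs gives 6q − 4 = −8q + 1 ⇒ q = 5/14.

-13/7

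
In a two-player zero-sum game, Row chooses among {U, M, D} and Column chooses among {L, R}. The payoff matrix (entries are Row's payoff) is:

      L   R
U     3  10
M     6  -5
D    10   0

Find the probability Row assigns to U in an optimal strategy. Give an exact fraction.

10/17

Row minima: U → 3, M → -5, D → 0; maximin = 3.
Column maxima: L → 10, R → 10; minimax = 10.
3 ≠ 10, so there is no saddle point; optimal play is mixed.
M is strictly dominated by D, so Row never plays it.
On the remaining 2×2 (U, D vs L, R):
Let Row play U with probability p. Expected payoff against L: 3p + 10(1−p) = −7p + 10; against R: 10p + 0(1−p) = 10p.
Setting these equal: −7p + 10 = 10p ⇒ −17p = -10 ⇒ p = 10/17, and the value is (-7)·(10/17) + 10 = 100/17.
For Column: with q = P(L), equating U's and D's payoffs gives −7q + 10 = 10q ⇒ q = 10/17.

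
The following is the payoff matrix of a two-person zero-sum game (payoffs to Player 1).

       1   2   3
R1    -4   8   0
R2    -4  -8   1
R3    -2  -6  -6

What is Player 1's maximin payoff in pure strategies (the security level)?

Row minima: R1 → -4, R2 → -8, R3 → -6.
The best of these is -4.

-4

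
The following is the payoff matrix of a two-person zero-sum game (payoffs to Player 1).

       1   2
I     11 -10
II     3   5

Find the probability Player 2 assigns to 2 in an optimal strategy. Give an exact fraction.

Row minima: I → -10, II → 3; maximin = 3.
Column maxima: 1 → 11, 2 → 5; minimax = 5.
3 ≠ 5, so there is no saddle point; optimal play is mixed.
Let Player 1 play I with probability p. Expected payoff against 1: 11p + 3(1−p) = 8p + 3; against 2: (-10)p + 5(1−p) = −15p + 5.
Setting these equal: 8p + 3 = −15p + 5 ⇒ 23p = 2 ⇒ p = 2/23, and the value is (8)·(2/23) + 3 = 85/23.
For Player 2: with q = P(1), equating I's and II's payoffs gives 21q − 10 = −2q + 5 ⇒ q = 15/23.

8/23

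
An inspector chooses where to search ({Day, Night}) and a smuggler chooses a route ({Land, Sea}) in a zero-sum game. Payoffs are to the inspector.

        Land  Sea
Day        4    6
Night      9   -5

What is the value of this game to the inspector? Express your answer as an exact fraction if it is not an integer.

37/8

Row minima: Day → 4, Night → -5; maximin = 4.
Column maxima: Land → 9, Sea → 6; minimax = 6.
4 ≠ 6, so there is no saddle point; optimal play is mixed.
Let the inspector play Day with probability p. Expected payoff against Land: 4p + 9(1−p) = −5p + 9; against Sea: 6p + (-5)(1−p) = 11p − 5.
Setting these equal: −5p + 9 = 11p − 5 ⇒ −16p = -14 ⇒ p = 7/8, and the value is (-5)·(7/8) + 9 = 37/8.
For the smuggler: with q = P(Land), equating Day's and Night's payoffs gives −2q + 6 = 14q − 5 ⇒ q = 11/16.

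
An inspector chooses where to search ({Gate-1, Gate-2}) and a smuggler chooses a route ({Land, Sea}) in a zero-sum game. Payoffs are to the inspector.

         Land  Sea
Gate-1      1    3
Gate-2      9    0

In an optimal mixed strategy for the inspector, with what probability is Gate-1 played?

9/11

Row minima: Gate-1 → 1, Gate-2 → 0; maximin = 1.
Column maxima: Land → 9, Sea → 3; minimax = 3.
1 ≠ 3, so there is no saddle point; optimal play is mixed.
Let the inspector play Gate-1 with probability p. Expected payoff against Land: 1p + 9(1−p) = −8p + 9; against Sea: 3p + 0(1−p) = 3p.
Setting these equal: −8p + 9 = 3p ⇒ −11p = -9 ⇒ p = 9/11, and the value is (-8)·(9/11) + 9 = 27/11.
For the smuggler: with q = P(Land), equating Gate-1's and Gate-2's payoffs gives −2q + 3 = 9q ⇒ q = 3/11.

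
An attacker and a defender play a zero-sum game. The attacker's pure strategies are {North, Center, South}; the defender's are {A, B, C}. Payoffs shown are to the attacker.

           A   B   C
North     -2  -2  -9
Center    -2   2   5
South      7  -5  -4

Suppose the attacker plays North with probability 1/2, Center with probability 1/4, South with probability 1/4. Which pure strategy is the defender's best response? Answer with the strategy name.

C

If the defender plays A, the attacker's expected payoff is (1/2)·(-2) + (1/4)·(-2) + (1/4)·7 = 1/4.
If the defender plays B, the attacker's expected payoff is (1/2)·(-2) + (1/4)·2 + (1/4)·(-5) = -7/4.
If the defender plays C, the attacker's expected payoff is (1/2)·(-9) + (1/4)·5 + (1/4)·(-4) = -17/4.
The defender minimizes the attacker's payoff; the smallest is -17/4, so the best response is C.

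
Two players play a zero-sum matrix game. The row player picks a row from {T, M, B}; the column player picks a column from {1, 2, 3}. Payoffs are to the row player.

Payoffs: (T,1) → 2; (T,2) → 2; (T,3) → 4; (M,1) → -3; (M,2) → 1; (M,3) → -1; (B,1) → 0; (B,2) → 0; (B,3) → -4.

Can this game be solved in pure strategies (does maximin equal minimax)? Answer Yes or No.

Yes

Row minima: T → 2, M → -3, B → -4; maximin = 2.
Column maxima: 1 → 2, 2 → 2, 3 → 4; minimax = 2.
maximin = minimax = 2, so a saddle point exists.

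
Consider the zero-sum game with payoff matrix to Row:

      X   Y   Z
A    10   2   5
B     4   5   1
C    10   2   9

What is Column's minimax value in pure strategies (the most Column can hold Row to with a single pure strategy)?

5

Column maxima: X → 10, Y → 5, Z → 9.
The smallest of these is 5.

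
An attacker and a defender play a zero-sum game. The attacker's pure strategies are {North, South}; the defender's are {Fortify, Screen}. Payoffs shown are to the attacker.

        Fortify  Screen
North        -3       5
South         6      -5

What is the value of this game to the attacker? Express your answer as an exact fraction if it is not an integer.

Row minima: North → -3, South → -5; maximin = -3.
Column maxima: Fortify → 6, Screen → 5; minimax = 5.
-3 ≠ 5, so there is no saddle point; optimal play is mixed.
Let the attacker play North with probability p. Expected payoff against Fortify: (-3)p + 6(1−p) = −9p + 6; against Screen: 5p + (-5)(1−p) = 10p − 5.
Setting these equal: −9p + 6 = 10p − 5 ⇒ −19p = -11 ⇒ p = 11/19, and the value is (-9)·(11/19) + 6 = 15/19.
For the defender: with q = P(Fortify), equating North's and South's payoffs gives −8q + 5 = 11q − 5 ⇒ q = 10/19.

15/19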